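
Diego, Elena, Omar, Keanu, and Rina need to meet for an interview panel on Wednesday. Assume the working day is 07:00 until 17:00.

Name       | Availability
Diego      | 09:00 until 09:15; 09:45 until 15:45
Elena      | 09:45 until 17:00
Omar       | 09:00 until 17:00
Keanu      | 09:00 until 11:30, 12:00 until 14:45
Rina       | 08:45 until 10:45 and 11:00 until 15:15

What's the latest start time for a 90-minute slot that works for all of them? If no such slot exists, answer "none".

Diego ∩ Elena: 09:45-15:45.
Diego ∩ Elena ∩ Omar: 09:45-15:45.
Diego ∩ Elena ∩ Omar ∩ Keanu: 09:45-11:30, 12:00-14:45.
Diego ∩ Elena ∩ Omar ∩ Keanu ∩ Rina: 09:45-10:45, 11:00-11:30, 12:00-14:45.
So the common availability across everyone is 09:45-10:45, 11:00-11:30, 12:00-14:45.
The last common window of at least 90 minutes is 12:00-14:45; a 90-minute meeting can start as late as 13:15 and still end by 14:45.

13:15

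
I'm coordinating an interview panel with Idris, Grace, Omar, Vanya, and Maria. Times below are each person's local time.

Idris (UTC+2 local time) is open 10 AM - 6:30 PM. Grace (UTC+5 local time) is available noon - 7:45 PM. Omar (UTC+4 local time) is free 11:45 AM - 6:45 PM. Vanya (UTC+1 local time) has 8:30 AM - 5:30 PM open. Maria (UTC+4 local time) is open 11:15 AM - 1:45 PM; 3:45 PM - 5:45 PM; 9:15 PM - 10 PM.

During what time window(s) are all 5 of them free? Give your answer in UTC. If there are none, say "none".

08:00-09:45, 11:45-13:45

Idris in UTC: 08:00-16:30 (subtract 2h to convert from UTC+2).
Grace in UTC: 07:00-14:45 (subtract 5h to convert from UTC+5).
Omar in UTC: 07:45-14:45 (subtract 4h to convert from UTC+4).
Vanya in UTC: 07:30-16:30 (subtract 1h to convert from UTC+1).
Maria in UTC: 07:15-09:45, 11:45-13:45, 17:15-18:00 (subtract 4h to convert from UTC+4).
Idris ∩ Grace: 08:00-14:45.
Idris ∩ Grace ∩ Omar: 08:00-14:45.
Idris ∩ Grace ∩ Omar ∩ Vanya: 08:00-14:45.
Idris ∩ Grace ∩ Omar ∩ Vanya ∩ Maria: 08:00-09:45, 11:45-13:45.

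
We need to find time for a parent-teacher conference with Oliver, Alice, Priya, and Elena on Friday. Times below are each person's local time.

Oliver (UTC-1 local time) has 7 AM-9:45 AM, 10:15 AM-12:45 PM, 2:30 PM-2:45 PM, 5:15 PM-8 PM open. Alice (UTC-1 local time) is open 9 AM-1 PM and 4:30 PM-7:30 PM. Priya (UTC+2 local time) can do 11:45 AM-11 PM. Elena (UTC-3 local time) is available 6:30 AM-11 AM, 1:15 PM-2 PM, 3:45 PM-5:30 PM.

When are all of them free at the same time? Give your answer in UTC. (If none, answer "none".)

Oliver in UTC: 08:00-10:45, 11:15-13:45, 15:30-15:45, 18:15-21:00 (add 1h to convert from UTC-1).
Alice in UTC: 10:00-14:00, 17:30-20:30 (add 1h to convert from UTC-1).
Priya in UTC: 09:45-21:00 (subtract 2h to convert from UTC+2).
Elena in UTC: 09:30-14:00, 16:15-17:00, 18:45-20:30 (add 3h to convert from UTC-3).
Oliver ∩ Alice: 10:00-10:45, 11:15-13:45, 18:15-20:30.
Oliver ∩ Alice ∩ Priya: 10:00-10:45, 11:15-13:45, 18:15-20:30.
Oliver ∩ Alice ∩ Priya ∩ Elena: 10:00-10:45, 11:15-13:45, 18:45-20:30.
So the common availability across everyone is 10:00-10:45, 11:15-13:45, 18:45-20:30.

10:00-10:45, 11:15-13:45, 18:45-20:30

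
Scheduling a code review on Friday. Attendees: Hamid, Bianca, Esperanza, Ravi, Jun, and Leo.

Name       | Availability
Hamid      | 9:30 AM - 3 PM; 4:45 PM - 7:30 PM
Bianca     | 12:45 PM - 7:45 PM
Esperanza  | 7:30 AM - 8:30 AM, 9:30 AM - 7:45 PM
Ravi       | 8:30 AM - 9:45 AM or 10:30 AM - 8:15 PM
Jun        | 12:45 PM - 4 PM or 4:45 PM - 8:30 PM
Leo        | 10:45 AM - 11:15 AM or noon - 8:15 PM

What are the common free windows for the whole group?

12:45-15:00, 16:45-19:30

Hamid ∩ Bianca: 12:45-15:00, 16:45-19:30.
Hamid ∩ Bianca ∩ Esperanza: 12:45-15:00, 16:45-19:30.
Hamid ∩ Bianca ∩ Esperanza ∩ Ravi: 12:45-15:00, 16:45-19:30.
Hamid ∩ Bianca ∩ Esperanza ∩ Ravi ∩ Jun: 12:45-15:00, 16:45-19:30.
Hamid ∩ Bianca ∩ Esperanza ∩ Ravi ∩ Jun ∩ Leo: 12:45-15:00, 16:45-19:30.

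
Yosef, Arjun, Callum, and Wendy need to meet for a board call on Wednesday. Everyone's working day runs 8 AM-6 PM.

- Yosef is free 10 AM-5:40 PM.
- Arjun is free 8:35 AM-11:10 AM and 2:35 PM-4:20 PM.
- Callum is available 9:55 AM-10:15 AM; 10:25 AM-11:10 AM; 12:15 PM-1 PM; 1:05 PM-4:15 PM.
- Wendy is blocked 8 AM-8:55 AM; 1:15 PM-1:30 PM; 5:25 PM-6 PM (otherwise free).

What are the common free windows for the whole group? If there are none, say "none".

10:00-10:15, 10:25-11:10, 14:35-16:15

Yosef free: 10:00-17:40.
Arjun free: 08:35-11:10, 14:35-16:20.
Callum free: 09:55-10:15, 10:25-11:10, 12:15-13:00, 13:05-16:15.
Wendy free: 08:55-13:15, 13:30-17:25 (invert busy blocks within the working day).
Yosef ∩ Arjun: 10:00-11:10, 14:35-16:20.
Yosef ∩ Arjun ∩ Callum: 10:00-10:15, 10:25-11:10, 14:35-16:15.
Yosef ∩ Arjun ∩ Callum ∩ Wendy: 10:00-10:15, 10:25-11:10, 14:35-16:15.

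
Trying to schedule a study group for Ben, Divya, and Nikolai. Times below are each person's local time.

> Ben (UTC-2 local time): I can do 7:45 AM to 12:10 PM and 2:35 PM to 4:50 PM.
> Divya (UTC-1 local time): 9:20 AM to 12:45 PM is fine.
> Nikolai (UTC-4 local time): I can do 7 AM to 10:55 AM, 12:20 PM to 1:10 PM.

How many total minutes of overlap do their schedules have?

Ben in UTC: 09:45-14:10, 16:35-18:50 (add 2h to convert from UTC-2).
Divya in UTC: 10:20-13:45 (add 1h to convert from UTC-1).
Nikolai in UTC: 11:00-14:55, 16:20-17:10 (add 4h to convert from UTC-4).
Ben ∩ Divya: 10:20-13:45.
Ben ∩ Divya ∩ Nikolai: 11:00-13:45.
Those are the intersection windows.
That's a single block of 165 minutes.

165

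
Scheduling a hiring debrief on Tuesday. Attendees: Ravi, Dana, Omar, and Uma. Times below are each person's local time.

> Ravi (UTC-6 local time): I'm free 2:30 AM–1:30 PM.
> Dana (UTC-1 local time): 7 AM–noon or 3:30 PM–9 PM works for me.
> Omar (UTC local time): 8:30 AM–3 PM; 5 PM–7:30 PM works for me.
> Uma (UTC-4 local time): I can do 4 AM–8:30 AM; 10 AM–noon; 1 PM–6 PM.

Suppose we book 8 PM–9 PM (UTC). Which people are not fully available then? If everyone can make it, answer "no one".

Ravi in UTC: 08:30-19:30 (add 6h to convert from UTC-6).
Dana in UTC: 08:00-13:00, 16:30-22:00 (add 1h to convert from UTC-1).
Omar in UTC: 08:30-15:00, 17:00-19:30.
Uma in UTC: 08:00-12:30, 14:00-16:00, 17:00-22:00 (add 4h to convert from UTC-4).
Ravi: not fully free for 20:00-21:00. Dana: free for 20:00-21:00. Omar: not fully free for 20:00-21:00. Uma: free for 20:00-21:00.

Omar, Ravi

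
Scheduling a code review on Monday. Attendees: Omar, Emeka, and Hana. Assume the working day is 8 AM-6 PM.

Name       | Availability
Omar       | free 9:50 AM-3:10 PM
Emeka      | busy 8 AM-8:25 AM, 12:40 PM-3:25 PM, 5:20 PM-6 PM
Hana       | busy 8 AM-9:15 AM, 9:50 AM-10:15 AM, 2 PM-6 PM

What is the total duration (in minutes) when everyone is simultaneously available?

145

Omar free: 09:50-15:10.
Emeka free: 08:25-12:40, 15:25-17:20 (invert busy blocks within the working day).
Hana free: 09:15-09:50, 10:15-14:00 (invert busy blocks within the working day).
Omar ∩ Emeka: 09:50-12:40.
Omar ∩ Emeka ∩ Hana: 10:15-12:40.
That's a single block of 145 minutes.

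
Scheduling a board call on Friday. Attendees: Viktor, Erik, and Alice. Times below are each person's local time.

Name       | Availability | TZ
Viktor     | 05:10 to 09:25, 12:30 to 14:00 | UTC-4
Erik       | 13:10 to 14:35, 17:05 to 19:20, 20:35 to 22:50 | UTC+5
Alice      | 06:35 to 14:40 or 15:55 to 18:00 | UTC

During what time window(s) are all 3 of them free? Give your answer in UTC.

09:10-09:35, 12:05-13:25, 16:30-17:50

Viktor in UTC: 09:10-13:25, 16:30-18:00 (add 4h to convert from UTC-4).
Erik in UTC: 08:10-09:35, 12:05-14:20, 15:35-17:50 (subtract 5h to convert from UTC+5).
Alice in UTC: 06:35-14:40, 15:55-18:00.
Viktor ∩ Erik: 09:10-09:35, 12:05-13:25, 16:30-17:50.
Viktor ∩ Erik ∩ Alice: 09:10-09:35, 12:05-13:25, 16:30-17:50.
So the common availability across everyone is 09:10-09:35, 12:05-13:25, 16:30-17:50.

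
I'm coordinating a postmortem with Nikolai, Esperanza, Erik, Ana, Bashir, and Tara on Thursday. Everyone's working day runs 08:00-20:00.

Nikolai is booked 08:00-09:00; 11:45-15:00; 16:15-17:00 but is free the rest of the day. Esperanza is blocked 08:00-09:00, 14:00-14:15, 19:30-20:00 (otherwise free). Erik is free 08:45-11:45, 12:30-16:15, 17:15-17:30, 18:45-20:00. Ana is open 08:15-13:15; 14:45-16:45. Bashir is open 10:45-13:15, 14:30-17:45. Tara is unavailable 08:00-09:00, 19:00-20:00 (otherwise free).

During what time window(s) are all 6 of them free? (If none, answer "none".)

10:45-11:45, 15:00-16:15

Nikolai free: 09:00-11:45, 15:00-16:15, 17:00-20:00 (invert busy blocks within the working day).
Esperanza free: 09:00-14:00, 14:15-19:30 (invert busy blocks within the working day).
Erik free: 08:45-11:45, 12:30-16:15, 17:15-17:30, 18:45-20:00.
Ana free: 08:15-13:15, 14:45-16:45.
Bashir free: 10:45-13:15, 14:30-17:45.
Tara free: 09:00-19:00 (invert busy blocks within the working day).
Nikolai ∩ Esperanza: 09:00-11:45, 15:00-16:15, 17:00-19:30.
Nikolai ∩ Esperanza ∩ Erik: 09:00-11:45, 15:00-16:15, 17:15-17:30, 18:45-19:30.
Nikolai ∩ Esperanza ∩ Erik ∩ Ana: 09:00-11:45, 15:00-16:15.
Nikolai ∩ Esperanza ∩ Erik ∩ Ana ∩ Bashir: 10:45-11:45, 15:00-16:15.
Nikolai ∩ Esperanza ∩ Erik ∩ Ana ∩ Bashir ∩ Tara: 10:45-11:45, 15:00-16:15.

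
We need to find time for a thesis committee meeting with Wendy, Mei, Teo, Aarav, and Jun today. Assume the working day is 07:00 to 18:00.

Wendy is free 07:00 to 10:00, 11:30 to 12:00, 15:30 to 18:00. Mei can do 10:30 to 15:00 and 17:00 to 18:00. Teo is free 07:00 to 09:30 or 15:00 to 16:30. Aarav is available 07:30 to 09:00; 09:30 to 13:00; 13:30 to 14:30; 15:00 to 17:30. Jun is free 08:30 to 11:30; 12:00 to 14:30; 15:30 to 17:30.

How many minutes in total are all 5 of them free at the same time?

Wendy ∩ Mei: 11:30-12:00, 17:00-18:00.
Wendy ∩ Mei ∩ Teo: ∅.
Wendy ∩ Mei ∩ Teo ∩ Aarav: ∅.
Wendy ∩ Mei ∩ Teo ∩ Aarav ∩ Jun: ∅.
There is no time when everyone is free.
There is no common window, so the total is 0 minutes.

0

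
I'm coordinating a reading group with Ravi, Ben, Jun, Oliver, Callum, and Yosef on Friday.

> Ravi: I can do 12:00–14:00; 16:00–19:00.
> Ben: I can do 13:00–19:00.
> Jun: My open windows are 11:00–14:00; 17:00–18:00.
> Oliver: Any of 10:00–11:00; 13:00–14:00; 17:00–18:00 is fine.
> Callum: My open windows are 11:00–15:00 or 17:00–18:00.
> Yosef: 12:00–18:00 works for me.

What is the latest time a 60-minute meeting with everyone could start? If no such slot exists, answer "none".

Ravi ∩ Ben: 13:00-14:00, 16:00-19:00.
Ravi ∩ Ben ∩ Jun: 13:00-14:00, 17:00-18:00.
Ravi ∩ Ben ∩ Jun ∩ Oliver: 13:00-14:00, 17:00-18:00.
Ravi ∩ Ben ∩ Jun ∩ Oliver ∩ Callum: 13:00-14:00, 17:00-18:00.
Ravi ∩ Ben ∩ Jun ∩ Oliver ∩ Callum ∩ Yosef: 13:00-14:00, 17:00-18:00.
The last common window of at least 60 minutes is 17:00-18:00; a 60-minute meeting can start as late as 17:00 and still end by 18:00.

17:00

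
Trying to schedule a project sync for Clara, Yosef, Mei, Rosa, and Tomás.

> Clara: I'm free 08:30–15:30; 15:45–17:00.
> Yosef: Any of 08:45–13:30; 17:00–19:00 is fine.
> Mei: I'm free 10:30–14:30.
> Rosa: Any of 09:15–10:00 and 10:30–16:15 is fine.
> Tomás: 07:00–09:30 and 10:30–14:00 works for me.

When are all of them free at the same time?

Clara ∩ Yosef: 08:45-13:30.
Clara ∩ Yosef ∩ Mei: 10:30-13:30.
Clara ∩ Yosef ∩ Mei ∩ Rosa: 10:30-13:30.
Clara ∩ Yosef ∩ Mei ∩ Rosa ∩ Tomás: 10:30-13:30.

10:30-13:30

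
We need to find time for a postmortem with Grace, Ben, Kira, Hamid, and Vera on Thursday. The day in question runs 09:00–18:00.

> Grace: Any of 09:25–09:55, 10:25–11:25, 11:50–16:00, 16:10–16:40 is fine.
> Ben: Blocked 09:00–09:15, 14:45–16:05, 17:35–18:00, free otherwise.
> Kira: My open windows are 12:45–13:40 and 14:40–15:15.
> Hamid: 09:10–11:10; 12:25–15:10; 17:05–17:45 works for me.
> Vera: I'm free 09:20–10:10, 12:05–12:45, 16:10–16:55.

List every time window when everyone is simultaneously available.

none

Grace free: 09:25-09:55, 10:25-11:25, 11:50-16:00, 16:10-16:40.
Ben free: 09:15-14:45, 16:05-17:35 (invert busy blocks within the working day).
Kira free: 12:45-13:40, 14:40-15:15.
Hamid free: 09:10-11:10, 12:25-15:10, 17:05-17:45.
Vera free: 09:20-10:10, 12:05-12:45, 16:10-16:55.
Grace ∩ Ben: 09:25-09:55, 10:25-11:25, 11:50-14:45, 16:10-16:40.
Grace ∩ Ben ∩ Kira: 12:45-13:40, 14:40-14:45.
Grace ∩ Ben ∩ Kira ∩ Hamid: 12:45-13:40, 14:40-14:45.
Grace ∩ Ben ∩ Kira ∩ Hamid ∩ Vera: ∅.
There is no time when everyone is free.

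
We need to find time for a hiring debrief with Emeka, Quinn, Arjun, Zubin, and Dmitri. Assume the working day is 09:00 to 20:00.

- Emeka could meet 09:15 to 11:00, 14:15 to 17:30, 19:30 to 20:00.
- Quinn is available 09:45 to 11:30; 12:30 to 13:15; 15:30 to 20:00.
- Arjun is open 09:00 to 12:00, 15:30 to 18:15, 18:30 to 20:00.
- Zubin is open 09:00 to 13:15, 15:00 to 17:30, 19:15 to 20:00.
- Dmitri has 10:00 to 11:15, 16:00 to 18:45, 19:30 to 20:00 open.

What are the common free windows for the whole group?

10:00-11:00, 16:00-17:30, 19:30-20:00

Emeka ∩ Quinn: 09:45-11:00, 15:30-17:30, 19:30-20:00.
Emeka ∩ Quinn ∩ Arjun: 09:45-11:00, 15:30-17:30, 19:30-20:00.
Emeka ∩ Quinn ∩ Arjun ∩ Zubin: 09:45-11:00, 15:30-17:30, 19:30-20:00.
Emeka ∩ Quinn ∩ Arjun ∩ Zubin ∩ Dmitri: 10:00-11:00, 16:00-17:30, 19:30-20:00.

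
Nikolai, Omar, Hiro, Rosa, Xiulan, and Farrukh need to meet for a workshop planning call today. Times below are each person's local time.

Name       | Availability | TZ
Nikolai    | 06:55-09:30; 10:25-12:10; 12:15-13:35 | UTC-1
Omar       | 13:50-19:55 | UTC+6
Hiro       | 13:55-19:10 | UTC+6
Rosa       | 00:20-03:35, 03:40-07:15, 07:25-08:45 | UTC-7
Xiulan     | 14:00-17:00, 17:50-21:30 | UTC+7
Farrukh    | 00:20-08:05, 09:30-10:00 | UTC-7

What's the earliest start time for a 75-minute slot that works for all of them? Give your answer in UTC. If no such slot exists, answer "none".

07:55

Nikolai in UTC: 07:55-10:30, 11:25-13:10, 13:15-14:35 (add 1h to convert from UTC-1).
Omar in UTC: 07:50-13:55 (subtract 6h to convert from UTC+6).
Hiro in UTC: 07:55-13:10 (subtract 6h to convert from UTC+6).
Rosa in UTC: 07:20-10:35, 10:40-14:15, 14:25-15:45 (add 7h to convert from UTC-7).
Xiulan in UTC: 07:00-10:00, 10:50-14:30 (subtract 7h to convert from UTC+7).
Farrukh in UTC: 07:20-15:05, 16:30-17:00 (add 7h to convert from UTC-7).
Nikolai ∩ Omar: 07:55-10:30, 11:25-13:10, 13:15-13:55.
Nikolai ∩ Omar ∩ Hiro: 07:55-10:30, 11:25-13:10.
Nikolai ∩ Omar ∩ Hiro ∩ Rosa: 07:55-10:30, 11:25-13:10.
Nikolai ∩ Omar ∩ Hiro ∩ Rosa ∩ Xiulan: 07:55-10:00, 11:25-13:10.
Nikolai ∩ Omar ∩ Hiro ∩ Rosa ∩ Xiulan ∩ Farrukh: 07:55-10:00, 11:25-13:10.
The first common window of at least 75 minutes is 07:55-10:00, so the earliest start is 07:55.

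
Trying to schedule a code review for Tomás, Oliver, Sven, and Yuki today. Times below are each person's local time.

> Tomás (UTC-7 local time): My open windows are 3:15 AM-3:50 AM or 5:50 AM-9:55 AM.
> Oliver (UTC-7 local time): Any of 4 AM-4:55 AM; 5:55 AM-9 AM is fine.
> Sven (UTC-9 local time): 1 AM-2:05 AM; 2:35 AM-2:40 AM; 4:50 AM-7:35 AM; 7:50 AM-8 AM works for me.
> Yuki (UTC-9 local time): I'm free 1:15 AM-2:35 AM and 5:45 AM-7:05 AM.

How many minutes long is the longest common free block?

Tomás in UTC: 10:15-10:50, 12:50-16:55 (add 7h to convert from UTC-7).
Oliver in UTC: 11:00-11:55, 12:55-16:00 (add 7h to convert from UTC-7).
Sven in UTC: 10:00-11:05, 11:35-11:40, 13:50-16:35, 16:50-17:00 (add 9h to convert from UTC-9).
Yuki in UTC: 10:15-11:35, 14:45-16:05 (add 9h to convert from UTC-9).
Tomás ∩ Oliver: 12:55-16:00.
Tomás ∩ Oliver ∩ Sven: 13:50-16:00.
Tomás ∩ Oliver ∩ Sven ∩ Yuki: 14:45-16:00.
The longest is 14:45-16:00 at 75 minutes.

75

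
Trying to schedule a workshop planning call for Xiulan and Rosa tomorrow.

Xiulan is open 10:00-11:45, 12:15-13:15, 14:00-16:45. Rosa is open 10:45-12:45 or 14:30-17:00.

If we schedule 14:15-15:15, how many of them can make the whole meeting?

1

Xiulan can make the full 14:15-15:15 slot — that's 1.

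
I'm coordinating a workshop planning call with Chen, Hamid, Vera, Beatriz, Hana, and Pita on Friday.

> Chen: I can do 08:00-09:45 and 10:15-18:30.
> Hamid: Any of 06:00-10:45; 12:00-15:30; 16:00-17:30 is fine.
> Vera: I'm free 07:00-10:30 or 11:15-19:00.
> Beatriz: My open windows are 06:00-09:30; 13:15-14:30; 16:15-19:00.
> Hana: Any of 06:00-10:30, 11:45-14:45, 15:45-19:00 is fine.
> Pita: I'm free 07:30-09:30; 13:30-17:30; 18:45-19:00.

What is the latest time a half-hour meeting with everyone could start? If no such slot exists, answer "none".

17:00

Chen ∩ Hamid: 08:00-09:45, 10:15-10:45, 12:00-15:30, 16:00-17:30.
Chen ∩ Hamid ∩ Vera: 08:00-09:45, 10:15-10:30, 12:00-15:30, 16:00-17:30.
Chen ∩ Hamid ∩ Vera ∩ Beatriz: 08:00-09:30, 13:15-14:30, 16:15-17:30.
Chen ∩ Hamid ∩ Vera ∩ Beatriz ∩ Hana: 08:00-09:30, 13:15-14:30, 16:15-17:30.
Chen ∩ Hamid ∩ Vera ∩ Beatriz ∩ Hana ∩ Pita: 08:00-09:30, 13:30-14:30, 16:15-17:30.
The last common window of at least 30 minutes is 16:15-17:30; a 30-minute meeting can start as late as 17:00 and still end by 17:30.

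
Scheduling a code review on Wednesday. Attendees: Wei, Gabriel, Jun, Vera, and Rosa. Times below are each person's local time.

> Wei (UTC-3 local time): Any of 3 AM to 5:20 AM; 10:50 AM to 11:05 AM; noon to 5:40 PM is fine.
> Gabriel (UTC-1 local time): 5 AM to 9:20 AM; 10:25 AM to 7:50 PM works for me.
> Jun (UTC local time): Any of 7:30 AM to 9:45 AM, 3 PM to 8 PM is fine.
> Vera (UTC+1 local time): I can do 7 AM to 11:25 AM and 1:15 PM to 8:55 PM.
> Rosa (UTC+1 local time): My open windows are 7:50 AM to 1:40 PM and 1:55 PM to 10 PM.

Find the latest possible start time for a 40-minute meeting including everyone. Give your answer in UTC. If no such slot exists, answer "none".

19:15

Wei in UTC: 06:00-08:20, 13:50-14:05, 15:00-20:40 (add 3h to convert from UTC-3).
Gabriel in UTC: 06:00-10:20, 11:25-20:50 (add 1h to convert from UTC-1).
Jun in UTC: 07:30-09:45, 15:00-20:00.
Vera in UTC: 06:00-10:25, 12:15-19:55 (subtract 1h to convert from UTC+1).
Rosa in UTC: 06:50-12:40, 12:55-21:00 (subtract 1h to convert from UTC+1).
Wei ∩ Gabriel: 06:00-08:20, 13:50-14:05, 15:00-20:40.
Wei ∩ Gabriel ∩ Jun: 07:30-08:20, 15:00-20:00.
Wei ∩ Gabriel ∩ Jun ∩ Vera: 07:30-08:20, 15:00-19:55.
Wei ∩ Gabriel ∩ Jun ∩ Vera ∩ Rosa: 07:30-08:20, 15:00-19:55.
Those are the intersection windows.
The last common window of at least 40 minutes is 15:00-19:55; a 40-minute meeting can start as late as 19:15 and still end by 19:55.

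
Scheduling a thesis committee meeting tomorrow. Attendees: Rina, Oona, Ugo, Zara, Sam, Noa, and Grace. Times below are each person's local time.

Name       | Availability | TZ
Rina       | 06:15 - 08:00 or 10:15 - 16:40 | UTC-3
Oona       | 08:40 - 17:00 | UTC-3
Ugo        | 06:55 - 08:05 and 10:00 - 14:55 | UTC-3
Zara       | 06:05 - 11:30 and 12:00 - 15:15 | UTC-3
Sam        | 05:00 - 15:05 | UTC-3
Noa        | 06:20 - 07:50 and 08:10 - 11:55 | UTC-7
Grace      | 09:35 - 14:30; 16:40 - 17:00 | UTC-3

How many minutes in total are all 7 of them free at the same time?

Rina in UTC: 09:15-11:00, 13:15-19:40 (add 3h to convert from UTC-3).
Oona in UTC: 11:40-20:00 (add 3h to convert from UTC-3).
Ugo in UTC: 09:55-11:05, 13:00-17:55 (add 3h to convert from UTC-3).
Zara in UTC: 09:05-14:30, 15:00-18:15 (add 3h to convert from UTC-3).
Sam in UTC: 08:00-18:05 (add 3h to convert from UTC-3).
Noa in UTC: 13:20-14:50, 15:10-18:55 (add 7h to convert from UTC-7).
Grace in UTC: 12:35-17:30, 19:40-20:00 (add 3h to convert from UTC-3).
Rina ∩ Oona: 13:15-19:40.
Rina ∩ Oona ∩ Ugo: 13:15-17:55.
Rina ∩ Oona ∩ Ugo ∩ Zara: 13:15-14:30, 15:00-17:55.
Rina ∩ Oona ∩ Ugo ∩ Zara ∩ Sam: 13:15-14:30, 15:00-17:55.
Rina ∩ Oona ∩ Ugo ∩ Zara ∩ Sam ∩ Noa: 13:20-14:30, 15:10-17:55.
Rina ∩ Oona ∩ Ugo ∩ Zara ∩ Sam ∩ Noa ∩ Grace: 13:20-14:30, 15:10-17:30.
Summing the common windows: 70 + 140 = 210 minutes.

210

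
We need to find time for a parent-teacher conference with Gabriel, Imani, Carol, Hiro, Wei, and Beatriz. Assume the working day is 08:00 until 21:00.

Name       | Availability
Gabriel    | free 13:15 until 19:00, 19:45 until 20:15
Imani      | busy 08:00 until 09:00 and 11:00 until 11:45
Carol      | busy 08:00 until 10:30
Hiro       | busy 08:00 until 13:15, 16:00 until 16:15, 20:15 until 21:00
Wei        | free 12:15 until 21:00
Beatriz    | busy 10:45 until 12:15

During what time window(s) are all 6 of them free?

Gabriel free: 13:15-19:00, 19:45-20:15.
Imani free: 09:00-11:00, 11:45-21:00 (invert busy blocks within the working day).
Carol free: 10:30-21:00 (invert busy blocks within the working day).
Hiro free: 13:15-16:00, 16:15-20:15 (invert busy blocks within the working day).
Wei free: 12:15-21:00.
Beatriz free: 08:00-10:45, 12:15-21:00 (invert busy blocks within the working day).
Gabriel ∩ Imani: 13:15-19:00, 19:45-20:15.
Gabriel ∩ Imani ∩ Carol: 13:15-19:00, 19:45-20:15.
Gabriel ∩ Imani ∩ Carol ∩ Hiro: 13:15-16:00, 16:15-19:00, 19:45-20:15.
Gabriel ∩ Imani ∩ Carol ∩ Hiro ∩ Wei: 13:15-16:00, 16:15-19:00, 19:45-20:15.
Gabriel ∩ Imani ∩ Carol ∩ Hiro ∩ Wei ∩ Beatriz: 13:15-16:00, 16:15-19:00, 19:45-20:15.

13:15-16:00, 16:15-19:00, 19:45-20:15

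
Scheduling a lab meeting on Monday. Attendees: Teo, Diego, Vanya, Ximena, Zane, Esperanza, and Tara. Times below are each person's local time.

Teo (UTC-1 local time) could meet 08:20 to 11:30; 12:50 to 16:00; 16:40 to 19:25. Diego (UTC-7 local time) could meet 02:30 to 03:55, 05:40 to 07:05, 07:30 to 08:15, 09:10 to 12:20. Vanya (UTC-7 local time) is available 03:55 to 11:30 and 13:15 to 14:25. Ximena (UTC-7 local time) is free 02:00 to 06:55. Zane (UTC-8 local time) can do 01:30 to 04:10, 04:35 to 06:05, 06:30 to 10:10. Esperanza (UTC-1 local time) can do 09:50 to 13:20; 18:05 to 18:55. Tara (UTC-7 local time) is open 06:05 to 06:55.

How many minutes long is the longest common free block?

5

Teo in UTC: 09:20-12:30, 13:50-17:00, 17:40-20:25 (add 1h to convert from UTC-1).
Diego in UTC: 09:30-10:55, 12:40-14:05, 14:30-15:15, 16:10-19:20 (add 7h to convert from UTC-7).
Vanya in UTC: 10:55-18:30, 20:15-21:25 (add 7h to convert from UTC-7).
Ximena in UTC: 09:00-13:55 (add 7h to convert from UTC-7).
Zane in UTC: 09:30-12:10, 12:35-14:05, 14:30-18:10 (add 8h to convert from UTC-8).
Esperanza in UTC: 10:50-14:20, 19:05-19:55 (add 1h to convert from UTC-1).
Tara in UTC: 13:05-13:55 (add 7h to convert from UTC-7).
Teo ∩ Diego: 09:30-10:55, 13:50-14:05, 14:30-15:15, 16:10-17:00, 17:40-19:20.
Teo ∩ Diego ∩ Vanya: 13:50-14:05, 14:30-15:15, 16:10-17:00, 17:40-18:30.
Teo ∩ Diego ∩ Vanya ∩ Ximena: 13:50-13:55.
Teo ∩ Diego ∩ Vanya ∩ Ximena ∩ Zane: 13:50-13:55.
Teo ∩ Diego ∩ Vanya ∩ Ximena ∩ Zane ∩ Esperanza: 13:50-13:55.
Teo ∩ Diego ∩ Vanya ∩ Ximena ∩ Zane ∩ Esperanza ∩ Tara: 13:50-13:55.
So the common availability across everyone is 13:50-13:55.
The longest is 13:50-13:55 at 5 minutes.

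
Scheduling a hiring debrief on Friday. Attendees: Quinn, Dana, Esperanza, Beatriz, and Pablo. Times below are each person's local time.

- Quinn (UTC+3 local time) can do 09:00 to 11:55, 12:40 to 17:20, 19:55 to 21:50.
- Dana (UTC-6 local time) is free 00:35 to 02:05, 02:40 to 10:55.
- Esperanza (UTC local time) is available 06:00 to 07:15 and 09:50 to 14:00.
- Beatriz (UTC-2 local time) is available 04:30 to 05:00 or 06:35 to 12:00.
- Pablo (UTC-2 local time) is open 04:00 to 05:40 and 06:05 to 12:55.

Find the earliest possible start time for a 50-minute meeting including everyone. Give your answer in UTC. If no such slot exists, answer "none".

09:50

Quinn in UTC: 06:00-08:55, 09:40-14:20, 16:55-18:50 (subtract 3h to convert from UTC+3).
Dana in UTC: 06:35-08:05, 08:40-16:55 (add 6h to convert from UTC-6).
Esperanza in UTC: 06:00-07:15, 09:50-14:00.
Beatriz in UTC: 06:30-07:00, 08:35-14:00 (add 2h to convert from UTC-2).
Pablo in UTC: 06:00-07:40, 08:05-14:55 (add 2h to convert from UTC-2).
Quinn ∩ Dana: 06:35-08:05, 08:40-08:55, 09:40-14:20.
Quinn ∩ Dana ∩ Esperanza: 06:35-07:15, 09:50-14:00.
Quinn ∩ Dana ∩ Esperanza ∩ Beatriz: 06:35-07:00, 09:50-14:00.
Quinn ∩ Dana ∩ Esperanza ∩ Beatriz ∩ Pablo: 06:35-07:00, 09:50-14:00.
The first common window of at least 50 minutes is 09:50-14:00, so the earliest start is 09:50.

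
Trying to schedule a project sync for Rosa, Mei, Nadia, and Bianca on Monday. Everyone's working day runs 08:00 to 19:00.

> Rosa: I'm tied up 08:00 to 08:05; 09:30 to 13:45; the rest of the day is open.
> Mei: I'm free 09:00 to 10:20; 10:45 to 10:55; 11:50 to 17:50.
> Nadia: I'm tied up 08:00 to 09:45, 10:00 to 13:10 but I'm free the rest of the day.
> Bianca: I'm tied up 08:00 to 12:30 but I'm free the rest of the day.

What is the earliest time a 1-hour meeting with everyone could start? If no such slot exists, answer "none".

Rosa free: 08:05-09:30, 13:45-19:00 (invert busy blocks within the working day).
Mei free: 09:00-10:20, 10:45-10:55, 11:50-17:50.
Nadia free: 09:45-10:00, 13:10-19:00 (invert busy blocks within the working day).
Bianca free: 12:30-19:00 (invert busy blocks within the working day).
Rosa ∩ Mei: 09:00-09:30, 13:45-17:50.
Rosa ∩ Mei ∩ Nadia: 13:45-17:50.
Rosa ∩ Mei ∩ Nadia ∩ Bianca: 13:45-17:50.
The first common window of at least 60 minutes is 13:45-17:50, so the earliest start is 13:45.

13:45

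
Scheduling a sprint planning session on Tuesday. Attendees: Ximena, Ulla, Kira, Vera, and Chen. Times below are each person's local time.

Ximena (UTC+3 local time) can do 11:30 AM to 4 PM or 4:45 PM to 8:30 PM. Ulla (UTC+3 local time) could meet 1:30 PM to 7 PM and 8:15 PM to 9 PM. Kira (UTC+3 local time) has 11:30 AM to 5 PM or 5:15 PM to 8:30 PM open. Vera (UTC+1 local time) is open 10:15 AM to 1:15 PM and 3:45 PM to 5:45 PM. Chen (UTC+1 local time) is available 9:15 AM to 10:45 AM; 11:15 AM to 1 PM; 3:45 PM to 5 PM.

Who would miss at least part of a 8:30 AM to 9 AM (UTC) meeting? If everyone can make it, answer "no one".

Ulla, Vera

Ximena in UTC: 08:30-13:00, 13:45-17:30 (subtract 3h to convert from UTC+3).
Ulla in UTC: 10:30-16:00, 17:15-18:00 (subtract 3h to convert from UTC+3).
Kira in UTC: 08:30-14:00, 14:15-17:30 (subtract 3h to convert from UTC+3).
Vera in UTC: 09:15-12:15, 14:45-16:45 (subtract 1h to convert from UTC+1).
Chen in UTC: 08:15-09:45, 10:15-12:00, 14:45-16:00 (subtract 1h to convert from UTC+1).
Ximena: free for 08:30-09:00. Ulla: not fully free for 08:30-09:00. Kira: free for 08:30-09:00. Vera: not fully free for 08:30-09:00. Chen: free for 08:30-09:00.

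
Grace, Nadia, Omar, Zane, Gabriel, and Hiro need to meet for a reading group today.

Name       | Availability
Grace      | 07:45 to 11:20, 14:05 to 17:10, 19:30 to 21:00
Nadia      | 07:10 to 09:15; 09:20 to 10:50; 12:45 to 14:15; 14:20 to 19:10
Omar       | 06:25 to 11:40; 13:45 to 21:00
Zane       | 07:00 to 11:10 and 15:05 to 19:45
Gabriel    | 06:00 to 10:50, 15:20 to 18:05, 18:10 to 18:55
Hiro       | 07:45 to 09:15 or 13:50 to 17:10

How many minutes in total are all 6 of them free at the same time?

200

Grace ∩ Nadia: 07:45-09:15, 09:20-10:50, 14:05-14:15, 14:20-17:10.
Grace ∩ Nadia ∩ Omar: 07:45-09:15, 09:20-10:50, 14:05-14:15, 14:20-17:10.
Grace ∩ Nadia ∩ Omar ∩ Zane: 07:45-09:15, 09:20-10:50, 15:05-17:10.
Grace ∩ Nadia ∩ Omar ∩ Zane ∩ Gabriel: 07:45-09:15, 09:20-10:50, 15:20-17:10.
Grace ∩ Nadia ∩ Omar ∩ Zane ∩ Gabriel ∩ Hiro: 07:45-09:15, 15:20-17:10.
Summing the common windows: 90 + 110 = 200 minutes.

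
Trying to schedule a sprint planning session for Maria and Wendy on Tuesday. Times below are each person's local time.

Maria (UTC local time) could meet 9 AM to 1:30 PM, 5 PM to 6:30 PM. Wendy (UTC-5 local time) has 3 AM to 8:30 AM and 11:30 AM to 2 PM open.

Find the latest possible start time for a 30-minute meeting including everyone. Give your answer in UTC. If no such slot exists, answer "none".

18:00

Maria in UTC: 09:00-13:30, 17:00-18:30.
Wendy in UTC: 08:00-13:30, 16:30-19:00 (add 5h to convert from UTC-5).
Maria ∩ Wendy: 09:00-13:30, 17:00-18:30.
The last common window of at least 30 minutes is 17:00-18:30; a 30-minute meeting can start as late as 18:00 and still end by 18:30.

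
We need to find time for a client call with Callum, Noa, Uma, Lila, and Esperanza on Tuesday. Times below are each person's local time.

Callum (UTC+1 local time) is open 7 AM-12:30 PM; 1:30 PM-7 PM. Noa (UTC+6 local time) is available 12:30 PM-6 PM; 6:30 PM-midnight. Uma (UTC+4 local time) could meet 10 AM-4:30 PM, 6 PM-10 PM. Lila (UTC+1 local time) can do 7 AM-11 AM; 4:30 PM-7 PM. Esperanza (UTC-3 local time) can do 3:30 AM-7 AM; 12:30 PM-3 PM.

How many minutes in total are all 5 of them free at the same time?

360

Callum in UTC: 06:00-11:30, 12:30-18:00 (subtract 1h to convert from UTC+1).
Noa in UTC: 06:30-12:00, 12:30-18:00 (subtract 6h to convert from UTC+6).
Uma in UTC: 06:00-12:30, 14:00-18:00 (subtract 4h to convert from UTC+4).
Lila in UTC: 06:00-10:00, 15:30-18:00 (subtract 1h to convert from UTC+1).
Esperanza in UTC: 06:30-10:00, 15:30-18:00 (add 3h to convert from UTC-3).
Callum ∩ Noa: 06:30-11:30, 12:30-18:00.
Callum ∩ Noa ∩ Uma: 06:30-11:30, 14:00-18:00.
Callum ∩ Noa ∩ Uma ∩ Lila: 06:30-10:00, 15:30-18:00.
Callum ∩ Noa ∩ Uma ∩ Lila ∩ Esperanza: 06:30-10:00, 15:30-18:00.
Summing the common windows: 210 + 150 = 360 minutes.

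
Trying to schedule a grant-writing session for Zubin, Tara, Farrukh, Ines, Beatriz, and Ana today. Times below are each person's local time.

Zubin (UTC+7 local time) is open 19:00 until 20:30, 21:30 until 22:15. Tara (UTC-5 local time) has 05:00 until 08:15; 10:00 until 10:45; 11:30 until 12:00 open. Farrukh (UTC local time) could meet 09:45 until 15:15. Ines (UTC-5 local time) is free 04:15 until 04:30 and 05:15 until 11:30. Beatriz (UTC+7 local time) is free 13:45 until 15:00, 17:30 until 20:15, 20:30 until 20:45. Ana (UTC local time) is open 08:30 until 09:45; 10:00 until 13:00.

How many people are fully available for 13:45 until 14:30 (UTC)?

2

Zubin in UTC: 12:00-13:30, 14:30-15:15 (subtract 7h to convert from UTC+7).
Tara in UTC: 10:00-13:15, 15:00-15:45, 16:30-17:00 (add 5h to convert from UTC-5).
Farrukh in UTC: 09:45-15:15.
Ines in UTC: 09:15-09:30, 10:15-16:30 (add 5h to convert from UTC-5).
Beatriz in UTC: 06:45-08:00, 10:30-13:15, 13:30-13:45 (subtract 7h to convert from UTC+7).
Ana in UTC: 08:30-09:45, 10:00-13:00.
Farrukh and Ines can make the full 13:45-14:30 slot — that's 2.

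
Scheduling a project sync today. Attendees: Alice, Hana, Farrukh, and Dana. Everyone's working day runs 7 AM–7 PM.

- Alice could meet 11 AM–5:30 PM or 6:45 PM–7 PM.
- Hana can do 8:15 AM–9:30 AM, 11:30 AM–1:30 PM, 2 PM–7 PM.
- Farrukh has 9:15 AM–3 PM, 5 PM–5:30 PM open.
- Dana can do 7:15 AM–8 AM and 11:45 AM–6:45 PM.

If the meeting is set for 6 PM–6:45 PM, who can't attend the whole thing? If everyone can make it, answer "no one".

Alice, Farrukh

Alice: not fully free for 18:00-18:45. Hana: free for 18:00-18:45. Farrukh: not fully free for 18:00-18:45. Dana: free for 18:00-18:45.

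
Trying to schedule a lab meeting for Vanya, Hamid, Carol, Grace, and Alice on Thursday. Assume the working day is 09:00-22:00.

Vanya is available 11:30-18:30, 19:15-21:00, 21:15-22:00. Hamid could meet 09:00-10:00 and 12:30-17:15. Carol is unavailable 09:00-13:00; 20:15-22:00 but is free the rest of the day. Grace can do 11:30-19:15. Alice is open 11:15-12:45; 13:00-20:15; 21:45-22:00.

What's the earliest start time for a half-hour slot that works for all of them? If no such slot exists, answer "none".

Vanya free: 11:30-18:30, 19:15-21:00, 21:15-22:00.
Hamid free: 09:00-10:00, 12:30-17:15.
Carol free: 13:00-20:15 (invert busy blocks within the working day).
Grace free: 11:30-19:15.
Alice free: 11:15-12:45, 13:00-20:15, 21:45-22:00.
Vanya ∩ Hamid: 12:30-17:15.
Vanya ∩ Hamid ∩ Carol: 13:00-17:15.
Vanya ∩ Hamid ∩ Carol ∩ Grace: 13:00-17:15.
Vanya ∩ Hamid ∩ Carol ∩ Grace ∩ Alice: 13:00-17:15.
The first common window of at least 30 minutes is 13:00-17:15, so the earliest start is 13:00.

13:00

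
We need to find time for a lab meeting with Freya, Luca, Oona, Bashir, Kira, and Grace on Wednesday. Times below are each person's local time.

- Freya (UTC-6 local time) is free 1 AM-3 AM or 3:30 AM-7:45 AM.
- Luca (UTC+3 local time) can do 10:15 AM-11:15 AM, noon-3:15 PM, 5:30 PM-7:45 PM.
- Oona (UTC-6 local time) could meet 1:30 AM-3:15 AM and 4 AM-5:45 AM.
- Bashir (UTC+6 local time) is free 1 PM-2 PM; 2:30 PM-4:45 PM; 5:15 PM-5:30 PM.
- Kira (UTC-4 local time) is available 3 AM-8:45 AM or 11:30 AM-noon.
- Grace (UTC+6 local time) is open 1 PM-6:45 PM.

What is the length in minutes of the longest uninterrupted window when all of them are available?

Freya in UTC: 07:00-09:00, 09:30-13:45 (add 6h to convert from UTC-6).
Luca in UTC: 07:15-08:15, 09:00-12:15, 14:30-16:45 (subtract 3h to convert from UTC+3).
Oona in UTC: 07:30-09:15, 10:00-11:45 (add 6h to convert from UTC-6).
Bashir in UTC: 07:00-08:00, 08:30-10:45, 11:15-11:30 (subtract 6h to convert from UTC+6).
Kira in UTC: 07:00-12:45, 15:30-16:00 (add 4h to convert from UTC-4).
Grace in UTC: 07:00-12:45 (subtract 6h to convert from UTC+6).
Freya ∩ Luca: 07:15-08:15, 09:30-12:15.
Freya ∩ Luca ∩ Oona: 07:30-08:15, 10:00-11:45.
Freya ∩ Luca ∩ Oona ∩ Bashir: 07:30-08:00, 10:00-10:45, 11:15-11:30.
Freya ∩ Luca ∩ Oona ∩ Bashir ∩ Kira: 07:30-08:00, 10:00-10:45, 11:15-11:30.
Freya ∩ Luca ∩ Oona ∩ Bashir ∩ Kira ∩ Grace: 07:30-08:00, 10:00-10:45, 11:15-11:30.
The longest is 10:00-10:45 at 45 minutes.

45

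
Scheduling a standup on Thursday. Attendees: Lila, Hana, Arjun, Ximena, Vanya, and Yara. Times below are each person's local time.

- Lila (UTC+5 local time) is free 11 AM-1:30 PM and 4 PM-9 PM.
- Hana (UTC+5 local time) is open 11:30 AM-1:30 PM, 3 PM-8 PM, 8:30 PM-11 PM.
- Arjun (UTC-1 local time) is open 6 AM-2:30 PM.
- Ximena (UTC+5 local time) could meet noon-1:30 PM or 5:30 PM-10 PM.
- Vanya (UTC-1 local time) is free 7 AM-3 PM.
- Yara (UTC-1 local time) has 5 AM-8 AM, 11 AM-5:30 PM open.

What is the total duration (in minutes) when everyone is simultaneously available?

Lila in UTC: 06:00-08:30, 11:00-16:00 (subtract 5h to convert from UTC+5).
Hana in UTC: 06:30-08:30, 10:00-15:00, 15:30-18:00 (subtract 5h to convert from UTC+5).
Arjun in UTC: 07:00-15:30 (add 1h to convert from UTC-1).
Ximena in UTC: 07:00-08:30, 12:30-17:00 (subtract 5h to convert from UTC+5).
Vanya in UTC: 08:00-16:00 (add 1h to convert from UTC-1).
Yara in UTC: 06:00-09:00, 12:00-18:30 (add 1h to convert from UTC-1).
Lila ∩ Hana: 06:30-08:30, 11:00-15:00, 15:30-16:00.
Lila ∩ Hana ∩ Arjun: 07:00-08:30, 11:00-15:00.
Lila ∩ Hana ∩ Arjun ∩ Ximena: 07:00-08:30, 12:30-15:00.
Lila ∩ Hana ∩ Arjun ∩ Ximena ∩ Vanya: 08:00-08:30, 12:30-15:00.
Lila ∩ Hana ∩ Arjun ∩ Ximena ∩ Vanya ∩ Yara: 08:00-08:30, 12:30-15:00.
Summing the common windows: 30 + 150 = 180 minutes.

180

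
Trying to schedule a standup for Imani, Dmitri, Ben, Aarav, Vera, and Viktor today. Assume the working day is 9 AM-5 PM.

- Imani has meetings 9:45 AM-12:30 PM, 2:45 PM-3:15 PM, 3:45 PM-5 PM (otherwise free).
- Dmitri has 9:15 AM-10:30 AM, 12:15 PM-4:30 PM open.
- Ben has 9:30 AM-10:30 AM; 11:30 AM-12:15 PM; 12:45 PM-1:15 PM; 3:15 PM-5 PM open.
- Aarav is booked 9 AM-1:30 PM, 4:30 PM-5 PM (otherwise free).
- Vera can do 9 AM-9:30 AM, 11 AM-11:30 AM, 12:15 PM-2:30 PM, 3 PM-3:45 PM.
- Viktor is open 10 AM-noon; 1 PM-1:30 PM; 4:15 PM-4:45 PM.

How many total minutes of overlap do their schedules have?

Imani free: 09:00-09:45, 12:30-14:45, 15:15-15:45 (invert busy blocks within the working day).
Dmitri free: 09:15-10:30, 12:15-16:30.
Ben free: 09:30-10:30, 11:30-12:15, 12:45-13:15, 15:15-17:00.
Aarav free: 13:30-16:30 (invert busy blocks within the working day).
Vera free: 09:00-09:30, 11:00-11:30, 12:15-14:30, 15:00-15:45.
Viktor free: 10:00-12:00, 13:00-13:30, 16:15-16:45.
Imani ∩ Dmitri: 09:15-09:45, 12:30-14:45, 15:15-15:45.
Imani ∩ Dmitri ∩ Ben: 09:30-09:45, 12:45-13:15, 15:15-15:45.
Imani ∩ Dmitri ∩ Ben ∩ Aarav: 15:15-15:45.
Imani ∩ Dmitri ∩ Ben ∩ Aarav ∩ Vera: 15:15-15:45.
Imani ∩ Dmitri ∩ Ben ∩ Aarav ∩ Vera ∩ Viktor: ∅.
There is no time when everyone is free.
There is no common window, so the total is 0 minutes.

0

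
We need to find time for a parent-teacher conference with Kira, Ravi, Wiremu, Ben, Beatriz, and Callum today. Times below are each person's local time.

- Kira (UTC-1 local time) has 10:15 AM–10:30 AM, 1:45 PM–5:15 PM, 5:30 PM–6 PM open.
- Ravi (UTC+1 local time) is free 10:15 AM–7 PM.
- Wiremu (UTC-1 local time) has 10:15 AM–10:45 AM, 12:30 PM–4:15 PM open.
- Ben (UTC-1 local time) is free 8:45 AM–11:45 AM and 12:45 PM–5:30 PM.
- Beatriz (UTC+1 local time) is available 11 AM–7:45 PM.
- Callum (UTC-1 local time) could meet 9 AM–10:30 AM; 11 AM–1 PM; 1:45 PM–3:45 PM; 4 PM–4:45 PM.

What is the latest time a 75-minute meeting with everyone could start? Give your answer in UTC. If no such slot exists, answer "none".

15:30

Kira in UTC: 11:15-11:30, 14:45-18:15, 18:30-19:00 (add 1h to convert from UTC-1).
Ravi in UTC: 09:15-18:00 (subtract 1h to convert from UTC+1).
Wiremu in UTC: 11:15-11:45, 13:30-17:15 (add 1h to convert from UTC-1).
Ben in UTC: 09:45-12:45, 13:45-18:30 (add 1h to convert from UTC-1).
Beatriz in UTC: 10:00-18:45 (subtract 1h to convert from UTC+1).
Callum in UTC: 10:00-11:30, 12:00-14:00, 14:45-16:45, 17:00-17:45 (add 1h to convert from UTC-1).
Kira ∩ Ravi: 11:15-11:30, 14:45-18:00.
Kira ∩ Ravi ∩ Wiremu: 11:15-11:30, 14:45-17:15.
Kira ∩ Ravi ∩ Wiremu ∩ Ben: 11:15-11:30, 14:45-17:15.
Kira ∩ Ravi ∩ Wiremu ∩ Ben ∩ Beatriz: 11:15-11:30, 14:45-17:15.
Kira ∩ Ravi ∩ Wiremu ∩ Ben ∩ Beatriz ∩ Callum: 11:15-11:30, 14:45-16:45, 17:00-17:15.
The last common window of at least 75 minutes is 14:45-16:45; a 75-minute meeting can start as late as 15:30 and still end by 16:45.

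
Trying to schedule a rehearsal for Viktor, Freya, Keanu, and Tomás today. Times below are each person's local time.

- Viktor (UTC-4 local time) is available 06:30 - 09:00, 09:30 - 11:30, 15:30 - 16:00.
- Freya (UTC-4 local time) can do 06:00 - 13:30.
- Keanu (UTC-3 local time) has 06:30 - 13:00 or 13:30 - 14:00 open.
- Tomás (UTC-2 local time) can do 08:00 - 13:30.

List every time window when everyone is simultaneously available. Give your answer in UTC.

10:30-13:00, 13:30-15:30

Viktor in UTC: 10:30-13:00, 13:30-15:30, 19:30-20:00 (add 4h to convert from UTC-4).
Freya in UTC: 10:00-17:30 (add 4h to convert from UTC-4).
Keanu in UTC: 09:30-16:00, 16:30-17:00 (add 3h to convert from UTC-3).
Tomás in UTC: 10:00-15:30 (add 2h to convert from UTC-2).
Viktor ∩ Freya: 10:30-13:00, 13:30-15:30.
Viktor ∩ Freya ∩ Keanu: 10:30-13:00, 13:30-15:30.
Viktor ∩ Freya ∩ Keanu ∩ Tomás: 10:30-13:00, 13:30-15:30.
So the common availability across everyone is 10:30-13:00, 13:30-15:30.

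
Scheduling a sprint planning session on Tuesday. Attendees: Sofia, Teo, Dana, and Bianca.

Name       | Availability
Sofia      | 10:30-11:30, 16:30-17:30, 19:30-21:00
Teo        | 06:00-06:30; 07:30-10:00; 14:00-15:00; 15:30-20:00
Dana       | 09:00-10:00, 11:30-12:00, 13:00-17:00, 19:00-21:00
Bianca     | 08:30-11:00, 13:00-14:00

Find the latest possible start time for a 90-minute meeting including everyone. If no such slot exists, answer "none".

none

Sofia ∩ Teo: 16:30-17:30, 19:30-20:00.
Sofia ∩ Teo ∩ Dana: 16:30-17:00, 19:30-20:00.
Sofia ∩ Teo ∩ Dana ∩ Bianca: ∅.
There is no time when everyone is free.
No common window is at least 90 minutes long.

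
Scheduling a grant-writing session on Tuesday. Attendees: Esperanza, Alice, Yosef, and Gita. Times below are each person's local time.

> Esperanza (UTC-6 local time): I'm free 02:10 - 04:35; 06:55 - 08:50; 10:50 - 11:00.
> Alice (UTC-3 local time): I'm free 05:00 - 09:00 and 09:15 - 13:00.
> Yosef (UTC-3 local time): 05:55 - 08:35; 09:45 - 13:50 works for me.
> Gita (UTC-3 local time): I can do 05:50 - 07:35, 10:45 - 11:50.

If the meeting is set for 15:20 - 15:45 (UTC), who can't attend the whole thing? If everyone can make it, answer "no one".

Esperanza, Gita

Esperanza in UTC: 08:10-10:35, 12:55-14:50, 16:50-17:00 (add 6h to convert from UTC-6).
Alice in UTC: 08:00-12:00, 12:15-16:00 (add 3h to convert from UTC-3).
Yosef in UTC: 08:55-11:35, 12:45-16:50 (add 3h to convert from UTC-3).
Gita in UTC: 08:50-10:35, 13:45-14:50 (add 3h to convert from UTC-3).
Esperanza: not fully free for 15:20-15:45. Alice: free for 15:20-15:45. Yosef: free for 15:20-15:45. Gita: not fully free for 15:20-15:45.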